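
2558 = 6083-3525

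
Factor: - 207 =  - 3^2*23^1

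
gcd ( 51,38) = 1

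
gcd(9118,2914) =94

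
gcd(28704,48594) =78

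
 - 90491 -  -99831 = 9340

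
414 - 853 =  - 439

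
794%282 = 230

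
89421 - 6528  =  82893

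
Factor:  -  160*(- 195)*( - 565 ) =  - 2^5* 3^1 *5^3 * 13^1*113^1  =  - 17628000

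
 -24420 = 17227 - 41647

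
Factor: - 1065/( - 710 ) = 2^( - 1) * 3^1 = 3/2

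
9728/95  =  512/5 = 102.40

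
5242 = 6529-1287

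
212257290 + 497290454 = 709547744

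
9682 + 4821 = 14503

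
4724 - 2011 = 2713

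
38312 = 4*9578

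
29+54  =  83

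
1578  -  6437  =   - 4859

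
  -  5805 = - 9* 645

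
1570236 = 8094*194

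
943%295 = 58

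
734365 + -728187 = 6178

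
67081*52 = 3488212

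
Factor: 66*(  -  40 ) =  - 2640 = -2^4*3^1*5^1*11^1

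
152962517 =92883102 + 60079415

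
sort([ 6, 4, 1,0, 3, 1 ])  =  [ 0,1,1, 3 , 4,6]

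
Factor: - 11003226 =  - 2^1*3^1 * 13^1* 141067^1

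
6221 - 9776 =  - 3555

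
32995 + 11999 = 44994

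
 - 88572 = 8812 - 97384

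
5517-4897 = 620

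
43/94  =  43/94 = 0.46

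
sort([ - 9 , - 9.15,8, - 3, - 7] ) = [-9.15, - 9 , - 7, - 3,8]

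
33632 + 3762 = 37394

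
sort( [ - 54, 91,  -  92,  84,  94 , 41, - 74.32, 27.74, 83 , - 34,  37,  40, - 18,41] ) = [ - 92, - 74.32, - 54, - 34, - 18, 27.74, 37, 40 , 41,41, 83,84, 91,94]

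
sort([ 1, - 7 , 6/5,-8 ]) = [-8, - 7,1,6/5 ]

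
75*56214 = 4216050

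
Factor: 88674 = 2^1*3^1*14779^1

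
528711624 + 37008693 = 565720317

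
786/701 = 1 + 85/701=1.12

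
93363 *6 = 560178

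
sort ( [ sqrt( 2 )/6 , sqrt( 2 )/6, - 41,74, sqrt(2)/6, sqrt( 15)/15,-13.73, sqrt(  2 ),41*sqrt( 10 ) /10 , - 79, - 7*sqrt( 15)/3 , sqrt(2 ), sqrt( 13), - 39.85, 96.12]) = [-79  , -41, - 39.85, - 13.73, - 7 * sqrt( 15)/3,sqrt( 2 )/6,sqrt( 2)/6,sqrt( 2 ) /6, sqrt( 15)/15, sqrt( 2 ), sqrt( 2),sqrt(13), 41 * sqrt( 10) /10, 74,96.12 ]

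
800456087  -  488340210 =312115877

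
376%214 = 162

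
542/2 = 271 = 271.00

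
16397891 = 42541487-26143596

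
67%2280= 67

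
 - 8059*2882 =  - 23226038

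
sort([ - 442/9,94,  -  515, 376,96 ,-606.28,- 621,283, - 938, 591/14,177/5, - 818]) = [-938, - 818 ,-621,  -  606.28,-515, - 442/9,177/5,591/14,94, 96, 283,376]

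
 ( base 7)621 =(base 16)135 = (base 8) 465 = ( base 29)AJ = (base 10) 309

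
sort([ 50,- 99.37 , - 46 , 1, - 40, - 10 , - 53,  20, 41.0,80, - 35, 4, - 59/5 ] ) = [ - 99.37, - 53 , - 46, -40, - 35, - 59/5 ,  -  10,1,  4,20, 41.0, 50,  80 ] 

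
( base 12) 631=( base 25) 1b1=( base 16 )385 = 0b1110000101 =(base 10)901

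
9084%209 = 97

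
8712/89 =97 + 79/89 = 97.89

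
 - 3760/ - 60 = 188/3 = 62.67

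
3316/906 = 3 + 299/453 = 3.66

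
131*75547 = 9896657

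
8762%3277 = 2208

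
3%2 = 1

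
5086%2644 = 2442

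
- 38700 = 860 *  ( - 45)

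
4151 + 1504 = 5655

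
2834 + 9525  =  12359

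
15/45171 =5/15057 = 0.00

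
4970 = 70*71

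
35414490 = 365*97026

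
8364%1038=60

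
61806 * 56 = 3461136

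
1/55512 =1/55512 = 0.00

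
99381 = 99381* 1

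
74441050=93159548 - 18718498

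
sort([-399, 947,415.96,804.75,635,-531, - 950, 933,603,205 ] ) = [ - 950 ,-531, -399,  205, 415.96, 603,635,804.75, 933,  947] 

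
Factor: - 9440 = - 2^5 *5^1*59^1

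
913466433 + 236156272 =1149622705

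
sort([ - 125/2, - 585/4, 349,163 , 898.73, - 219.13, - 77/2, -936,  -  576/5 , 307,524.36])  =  [  -  936, - 219.13,-585/4, - 576/5,-125/2, - 77/2, 163,  307, 349,524.36, 898.73 ] 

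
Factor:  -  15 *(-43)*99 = 3^3*5^1*11^1*43^1 = 63855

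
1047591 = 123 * 8517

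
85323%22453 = 17964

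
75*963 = 72225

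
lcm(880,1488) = 81840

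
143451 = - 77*(-1863)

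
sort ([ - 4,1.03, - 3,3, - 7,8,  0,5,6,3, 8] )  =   [ - 7, - 4, - 3,0,1.03,3,3,5,  6, 8,8 ] 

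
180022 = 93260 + 86762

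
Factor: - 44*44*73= - 141328 = - 2^4*11^2 * 73^1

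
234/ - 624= -1 + 5/8 = - 0.38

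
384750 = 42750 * 9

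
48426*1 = 48426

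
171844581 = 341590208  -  169745627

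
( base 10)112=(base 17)6A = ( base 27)44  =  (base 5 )422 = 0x70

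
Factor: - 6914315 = - 5^1*83^1 * 16661^1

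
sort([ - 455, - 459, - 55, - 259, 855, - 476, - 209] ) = [ - 476,  -  459, - 455, - 259, - 209, - 55,855] 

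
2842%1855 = 987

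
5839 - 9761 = -3922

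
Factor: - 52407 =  - 3^4*647^1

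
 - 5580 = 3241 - 8821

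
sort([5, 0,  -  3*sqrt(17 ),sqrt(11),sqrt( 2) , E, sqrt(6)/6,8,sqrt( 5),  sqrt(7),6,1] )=[  -  3*sqrt( 17),0, sqrt( 6 ) /6, 1, sqrt( 2), sqrt( 5),  sqrt( 7), E, sqrt(11), 5, 6,8 ] 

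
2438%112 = 86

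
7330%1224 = 1210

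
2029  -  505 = 1524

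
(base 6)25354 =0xee6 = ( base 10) 3814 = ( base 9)5207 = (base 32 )3N6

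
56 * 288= 16128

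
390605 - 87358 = 303247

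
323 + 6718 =7041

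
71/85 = 71/85 = 0.84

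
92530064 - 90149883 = 2380181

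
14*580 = 8120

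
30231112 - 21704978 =8526134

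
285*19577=5579445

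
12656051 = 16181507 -3525456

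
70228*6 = 421368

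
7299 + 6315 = 13614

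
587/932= 587/932= 0.63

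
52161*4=208644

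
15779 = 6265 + 9514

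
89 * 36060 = 3209340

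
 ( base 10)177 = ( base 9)216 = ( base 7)342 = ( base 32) 5H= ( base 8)261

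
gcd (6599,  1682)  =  1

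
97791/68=97791/68=1438.10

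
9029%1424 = 485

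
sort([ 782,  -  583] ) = [ - 583,782]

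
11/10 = 11/10 = 1.10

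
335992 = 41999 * 8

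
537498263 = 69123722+468374541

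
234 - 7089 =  -6855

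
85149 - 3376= 81773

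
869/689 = 1 + 180/689 = 1.26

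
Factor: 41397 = 3^1*13799^1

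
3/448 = 3/448 = 0.01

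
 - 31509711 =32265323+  - 63775034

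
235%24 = 19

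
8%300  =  8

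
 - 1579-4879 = -6458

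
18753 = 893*21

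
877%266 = 79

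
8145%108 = 45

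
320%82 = 74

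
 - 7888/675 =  - 7888/675 = - 11.69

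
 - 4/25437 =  - 1 + 25433/25437 =-0.00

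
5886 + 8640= 14526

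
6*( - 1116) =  - 6696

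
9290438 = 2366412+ 6924026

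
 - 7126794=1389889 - 8516683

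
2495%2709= 2495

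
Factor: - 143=- 11^1*13^1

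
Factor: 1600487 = 7^2  *  89^1*367^1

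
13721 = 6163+7558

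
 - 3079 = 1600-4679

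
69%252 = 69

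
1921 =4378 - 2457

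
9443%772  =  179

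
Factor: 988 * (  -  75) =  - 2^2 * 3^1*5^2*13^1*  19^1 = -74100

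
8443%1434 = 1273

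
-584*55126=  - 32193584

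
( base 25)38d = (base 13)C48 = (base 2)100000101000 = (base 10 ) 2088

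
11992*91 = 1091272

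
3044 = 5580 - 2536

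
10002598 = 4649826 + 5352772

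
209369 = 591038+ - 381669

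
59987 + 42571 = 102558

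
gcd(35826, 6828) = 6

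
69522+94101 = 163623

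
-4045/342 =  - 12 + 59/342=-11.83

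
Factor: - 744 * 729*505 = - 2^3*3^7*5^1*31^1*101^1 = - 273899880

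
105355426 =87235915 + 18119511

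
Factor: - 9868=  - 2^2*2467^1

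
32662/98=2333/7 = 333.29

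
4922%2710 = 2212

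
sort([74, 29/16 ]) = [29/16,74]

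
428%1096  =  428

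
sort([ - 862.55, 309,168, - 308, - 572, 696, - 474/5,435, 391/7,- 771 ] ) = [ - 862.55, - 771,  -  572, - 308, - 474/5, 391/7, 168 , 309,435, 696] 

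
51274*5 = 256370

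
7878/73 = 107 + 67/73 = 107.92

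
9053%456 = 389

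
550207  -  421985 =128222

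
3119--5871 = 8990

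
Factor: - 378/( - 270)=5^( - 1) * 7^1 = 7/5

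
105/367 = 105/367 = 0.29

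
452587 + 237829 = 690416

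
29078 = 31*938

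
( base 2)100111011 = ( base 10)315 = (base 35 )90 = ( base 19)gb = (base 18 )H9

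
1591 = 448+1143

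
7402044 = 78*94898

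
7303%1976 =1375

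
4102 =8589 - 4487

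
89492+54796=144288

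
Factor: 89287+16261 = 2^2 *26387^1 = 105548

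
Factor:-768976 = -2^4* 13^1*3697^1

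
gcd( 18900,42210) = 630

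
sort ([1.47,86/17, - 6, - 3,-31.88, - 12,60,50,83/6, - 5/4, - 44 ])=[-44, - 31.88,- 12, - 6, - 3,-5/4,1.47,86/17,  83/6, 50,  60]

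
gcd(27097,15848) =7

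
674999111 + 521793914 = 1196793025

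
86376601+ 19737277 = 106113878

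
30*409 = 12270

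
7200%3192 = 816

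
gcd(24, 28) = 4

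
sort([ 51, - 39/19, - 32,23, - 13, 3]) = [ -32, - 13, - 39/19, 3,23, 51]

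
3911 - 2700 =1211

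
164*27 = 4428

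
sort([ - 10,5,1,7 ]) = [-10, 1,5,7 ]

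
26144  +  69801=95945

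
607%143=35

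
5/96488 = 5/96488 =0.00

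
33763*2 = 67526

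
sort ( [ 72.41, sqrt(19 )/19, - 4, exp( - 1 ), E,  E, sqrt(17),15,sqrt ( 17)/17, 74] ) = [-4,sqrt( 19)/19, sqrt( 17)/17, exp ( - 1), E , E,sqrt( 17), 15,  72.41, 74] 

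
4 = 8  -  4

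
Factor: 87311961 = 3^2*11^1*881939^1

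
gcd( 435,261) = 87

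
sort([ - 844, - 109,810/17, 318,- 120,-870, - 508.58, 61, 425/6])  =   [-870, - 844,-508.58,  -  120, - 109,810/17,61, 425/6, 318 ]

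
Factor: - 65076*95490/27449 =  -  2^3*3^3*5^1*11^1*17^1 * 29^1*1061^1*27449^(  -  1) = - 6214107240/27449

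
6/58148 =3/29074 = 0.00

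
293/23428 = 293/23428 = 0.01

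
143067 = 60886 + 82181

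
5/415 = 1/83 = 0.01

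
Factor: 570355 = 5^1 * 37^1* 3083^1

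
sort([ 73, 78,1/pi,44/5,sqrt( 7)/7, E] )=[ 1/pi, sqrt(7 ) /7, E, 44/5,73, 78] 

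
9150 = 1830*5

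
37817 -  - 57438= 95255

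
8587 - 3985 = 4602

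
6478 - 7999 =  - 1521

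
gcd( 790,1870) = 10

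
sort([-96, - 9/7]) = [  -  96, - 9/7 ] 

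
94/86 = 1+4/43= 1.09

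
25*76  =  1900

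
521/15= 34 + 11/15 = 34.73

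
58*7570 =439060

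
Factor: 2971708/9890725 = 2^2 * 5^( - 2)  *  13^( - 2) * 347^1*2141^1*2341^( - 1)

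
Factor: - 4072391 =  - 269^1*15139^1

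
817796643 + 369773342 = 1187569985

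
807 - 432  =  375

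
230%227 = 3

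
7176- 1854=5322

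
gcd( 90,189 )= 9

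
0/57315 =0 = 0.00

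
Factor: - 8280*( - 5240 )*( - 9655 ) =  - 2^6*3^2*5^3*23^1 * 131^1 * 1931^1 = - 418903416000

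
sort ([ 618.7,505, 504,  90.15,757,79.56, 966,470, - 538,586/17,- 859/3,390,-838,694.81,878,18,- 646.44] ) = [ - 838, - 646.44,  -  538, - 859/3,18,586/17,79.56, 90.15, 390 , 470, 504,505 , 618.7 , 694.81,757, 878, 966]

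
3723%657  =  438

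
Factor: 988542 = 2^1 * 3^2 *54919^1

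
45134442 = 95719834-50585392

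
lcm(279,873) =27063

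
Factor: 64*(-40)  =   - 2^9*5^1 = - 2560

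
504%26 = 10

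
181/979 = 181/979   =  0.18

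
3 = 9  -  6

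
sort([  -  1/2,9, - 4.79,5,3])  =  [ - 4.79,  -  1/2,3 , 5,9 ]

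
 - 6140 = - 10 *614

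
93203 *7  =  652421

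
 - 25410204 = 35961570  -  61371774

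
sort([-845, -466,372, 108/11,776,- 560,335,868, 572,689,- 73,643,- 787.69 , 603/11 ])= [ - 845, - 787.69,  -  560, - 466,-73,108/11,  603/11,335,372,  572 , 643,689, 776, 868]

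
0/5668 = 0 =0.00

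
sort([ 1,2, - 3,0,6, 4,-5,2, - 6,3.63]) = [ - 6, - 5, - 3, 0,1,2,  2,3.63, 4, 6] 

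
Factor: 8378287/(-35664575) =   -  5^( - 2)*1426583^( - 1 ) *8378287^1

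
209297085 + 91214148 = 300511233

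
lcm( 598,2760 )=35880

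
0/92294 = 0 = 0.00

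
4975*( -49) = - 243775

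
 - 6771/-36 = 2257/12 = 188.08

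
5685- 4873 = 812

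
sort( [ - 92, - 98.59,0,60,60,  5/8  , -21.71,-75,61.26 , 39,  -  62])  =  [  -  98.59, - 92, - 75,- 62, - 21.71, 0,5/8,39,60,60,61.26 ] 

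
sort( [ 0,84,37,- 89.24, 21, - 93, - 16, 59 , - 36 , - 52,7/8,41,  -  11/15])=[  -  93, - 89.24, - 52, - 36,-16,  -  11/15, 0,7/8, 21, 37 , 41,59 , 84 ] 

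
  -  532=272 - 804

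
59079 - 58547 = 532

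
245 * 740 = 181300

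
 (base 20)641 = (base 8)4661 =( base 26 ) 3HB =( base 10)2481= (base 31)2I1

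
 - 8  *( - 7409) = 59272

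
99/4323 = 3/131  =  0.02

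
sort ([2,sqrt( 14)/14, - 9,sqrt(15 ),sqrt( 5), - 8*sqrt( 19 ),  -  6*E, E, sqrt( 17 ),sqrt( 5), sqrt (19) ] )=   [-8*sqrt( 19 ) ,-6*E,- 9, sqrt(14)/14, 2 , sqrt(5), sqrt( 5),  E,sqrt( 15),sqrt (17 ), sqrt( 19)] 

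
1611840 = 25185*64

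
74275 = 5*14855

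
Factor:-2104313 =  - 2104313^1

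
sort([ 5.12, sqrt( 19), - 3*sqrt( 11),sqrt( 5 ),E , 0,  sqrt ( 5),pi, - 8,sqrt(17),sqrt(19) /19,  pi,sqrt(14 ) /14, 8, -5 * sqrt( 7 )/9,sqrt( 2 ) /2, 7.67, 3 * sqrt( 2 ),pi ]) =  [ - 3 * sqrt(  11),-8, - 5*sqrt(7)/9, 0,sqrt( 19 )/19,sqrt( 14 ) /14, sqrt( 2 ) /2, sqrt( 5 ),sqrt (5 ),E,pi, pi,pi,sqrt( 17 ),3*sqrt( 2),sqrt(19 ),5.12,7.67, 8 ] 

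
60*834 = 50040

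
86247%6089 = 1001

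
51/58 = 51/58=   0.88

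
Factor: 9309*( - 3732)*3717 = -129132995796  =  - 2^2 *3^4*7^1*29^1*59^1*107^1* 311^1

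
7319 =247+7072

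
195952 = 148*1324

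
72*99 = 7128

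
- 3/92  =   - 1+89/92  =  - 0.03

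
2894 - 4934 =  - 2040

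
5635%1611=802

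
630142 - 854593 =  - 224451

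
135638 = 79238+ 56400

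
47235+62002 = 109237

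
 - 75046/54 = -1390+7/27 =-1389.74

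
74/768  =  37/384  =  0.10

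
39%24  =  15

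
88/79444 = 22/19861  =  0.00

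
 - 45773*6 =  - 274638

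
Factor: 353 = 353^1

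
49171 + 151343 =200514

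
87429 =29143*3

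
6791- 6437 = 354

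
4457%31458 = 4457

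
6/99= 2/33 = 0.06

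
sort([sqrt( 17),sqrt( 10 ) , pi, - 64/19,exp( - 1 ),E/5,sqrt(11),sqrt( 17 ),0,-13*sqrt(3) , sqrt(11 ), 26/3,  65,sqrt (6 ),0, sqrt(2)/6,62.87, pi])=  [ - 13*sqrt(3),-64/19,0,  0,sqrt(2) /6, exp (-1),  E/5,sqrt (6),pi, pi,  sqrt(10 ), sqrt( 11 ),  sqrt( 11 ),sqrt(17 ), sqrt(17 ), 26/3,62.87,65] 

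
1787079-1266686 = 520393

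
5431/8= 5431/8= 678.88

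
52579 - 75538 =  - 22959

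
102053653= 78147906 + 23905747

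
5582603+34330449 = 39913052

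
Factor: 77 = 7^1 * 11^1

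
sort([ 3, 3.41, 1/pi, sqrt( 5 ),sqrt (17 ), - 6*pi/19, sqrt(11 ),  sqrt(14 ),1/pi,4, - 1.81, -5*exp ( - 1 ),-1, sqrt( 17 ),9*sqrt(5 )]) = [- 5*exp( - 1 ),  -  1.81,-1, - 6*pi/19,1/pi, 1/pi,sqrt( 5 ) , 3,sqrt (11 ),  3.41, sqrt(  14 ), 4,  sqrt( 17), sqrt( 17 ), 9*sqrt(5)]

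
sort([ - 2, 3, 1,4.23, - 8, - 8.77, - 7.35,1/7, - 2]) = [ - 8.77,-8, - 7.35, - 2, - 2, 1/7,1,3, 4.23]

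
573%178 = 39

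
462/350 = 33/25 = 1.32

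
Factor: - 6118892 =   -  2^2*13^1*117671^1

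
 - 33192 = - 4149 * 8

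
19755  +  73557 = 93312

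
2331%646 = 393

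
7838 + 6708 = 14546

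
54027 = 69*783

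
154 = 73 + 81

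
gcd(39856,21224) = 8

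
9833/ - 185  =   - 9833/185 = -53.15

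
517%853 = 517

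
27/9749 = 27/9749 = 0.00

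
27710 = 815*34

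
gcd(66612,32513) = 793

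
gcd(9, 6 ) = 3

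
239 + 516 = 755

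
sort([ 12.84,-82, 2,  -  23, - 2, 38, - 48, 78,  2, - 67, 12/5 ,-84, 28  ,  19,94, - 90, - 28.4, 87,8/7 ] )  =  [ - 90, - 84,-82, - 67, - 48,-28.4, - 23, - 2,8/7, 2, 2, 12/5, 12.84,19, 28,38, 78,87, 94 ]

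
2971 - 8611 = -5640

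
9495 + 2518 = 12013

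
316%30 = 16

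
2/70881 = 2/70881 = 0.00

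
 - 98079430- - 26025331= - 72054099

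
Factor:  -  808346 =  - 2^1 * 7^1* 11^1 * 29^1*181^1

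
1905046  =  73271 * 26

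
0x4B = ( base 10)75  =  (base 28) 2J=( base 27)2l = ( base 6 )203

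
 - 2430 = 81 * ( - 30)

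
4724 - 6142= - 1418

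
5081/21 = 5081/21 = 241.95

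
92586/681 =135+217/227 = 135.96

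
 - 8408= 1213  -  9621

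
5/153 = 5/153= 0.03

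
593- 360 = 233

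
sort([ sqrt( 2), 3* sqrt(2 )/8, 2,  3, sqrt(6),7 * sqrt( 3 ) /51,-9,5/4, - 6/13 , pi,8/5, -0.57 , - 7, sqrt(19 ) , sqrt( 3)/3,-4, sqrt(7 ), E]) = [-9 ,-7,  -  4 ,  -  0.57,-6/13, 7*sqrt(3)/51,  3 * sqrt(2) /8 , sqrt(3)/3, 5/4, sqrt( 2 ), 8/5 , 2,sqrt (6 ), sqrt( 7),  E, 3, pi, sqrt ( 19 )]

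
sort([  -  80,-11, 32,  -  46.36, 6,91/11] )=[ -80,  -  46.36,  -  11,6, 91/11, 32]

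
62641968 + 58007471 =120649439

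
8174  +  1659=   9833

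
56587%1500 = 1087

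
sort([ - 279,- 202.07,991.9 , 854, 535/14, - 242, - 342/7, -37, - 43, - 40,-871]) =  [ - 871 ,  -  279, - 242, - 202.07, - 342/7, - 43, - 40, - 37,  535/14, 854,991.9] 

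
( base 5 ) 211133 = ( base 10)7043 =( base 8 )15603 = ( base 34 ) 635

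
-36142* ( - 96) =3469632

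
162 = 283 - 121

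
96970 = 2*48485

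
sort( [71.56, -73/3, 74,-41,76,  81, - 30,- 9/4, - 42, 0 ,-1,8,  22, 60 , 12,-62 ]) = [ - 62 ,-42 ,-41,-30 , - 73/3 , - 9/4,-1, 0, 8,12 , 22, 60, 71.56 , 74 , 76,81] 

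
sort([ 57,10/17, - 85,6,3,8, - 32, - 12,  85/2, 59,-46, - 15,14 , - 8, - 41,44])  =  [ - 85, - 46, - 41, - 32 , - 15, - 12, - 8,10/17,3, 6,8,14, 85/2,44,57,59 ] 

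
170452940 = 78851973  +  91600967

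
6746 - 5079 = 1667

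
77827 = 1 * 77827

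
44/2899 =44/2899 =0.02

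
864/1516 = 216/379 = 0.57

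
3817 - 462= 3355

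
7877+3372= 11249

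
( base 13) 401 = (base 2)1010100101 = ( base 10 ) 677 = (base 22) 18h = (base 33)KH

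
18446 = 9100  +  9346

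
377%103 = 68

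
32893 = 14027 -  - 18866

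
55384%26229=2926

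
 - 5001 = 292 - 5293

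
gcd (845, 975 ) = 65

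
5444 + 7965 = 13409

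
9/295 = 9/295 = 0.03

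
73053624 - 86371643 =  - 13318019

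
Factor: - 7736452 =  - 2^2*1934113^1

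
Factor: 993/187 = 3^1*11^( - 1) *17^(  -  1)*331^1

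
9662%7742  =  1920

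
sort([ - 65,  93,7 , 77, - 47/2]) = [ - 65, -47/2,7, 77, 93] 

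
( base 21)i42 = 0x1F58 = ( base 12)4788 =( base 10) 8024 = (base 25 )CKO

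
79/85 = 79/85 = 0.93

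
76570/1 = 76570 = 76570.00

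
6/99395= 6/99395 = 0.00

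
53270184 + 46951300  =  100221484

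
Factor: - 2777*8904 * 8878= - 2^4 * 3^1*7^1*23^1 * 53^1*193^1*2777^1 = - 219521050224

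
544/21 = 544/21 = 25.90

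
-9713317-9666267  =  -19379584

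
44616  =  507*88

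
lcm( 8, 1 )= 8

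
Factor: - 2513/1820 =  -359/260 = -2^( - 2)*5^( - 1)*13^( - 1) * 359^1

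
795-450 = 345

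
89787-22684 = 67103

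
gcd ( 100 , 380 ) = 20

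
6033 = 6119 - 86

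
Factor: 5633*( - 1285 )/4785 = -3^( - 1)*11^(  -  1)*29^(  -  1 )*43^1*131^1*257^1 =-  1447681/957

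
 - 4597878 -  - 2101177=  -  2496701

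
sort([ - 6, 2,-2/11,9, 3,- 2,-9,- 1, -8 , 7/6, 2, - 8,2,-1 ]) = [ - 9,- 8, - 8, - 6 ,-2, - 1, - 1, - 2/11, 7/6, 2,2, 2, 3, 9]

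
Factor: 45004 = 2^2*11251^1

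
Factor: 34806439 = 34806439^1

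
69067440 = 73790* 936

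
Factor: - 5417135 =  - 5^1 * 17^1*101^1*631^1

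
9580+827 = 10407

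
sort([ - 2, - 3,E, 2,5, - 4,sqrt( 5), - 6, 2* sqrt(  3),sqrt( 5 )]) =[ - 6, - 4, - 3, - 2,2, sqrt( 5 ), sqrt( 5 ),E,2*sqrt(3),5] 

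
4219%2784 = 1435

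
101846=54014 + 47832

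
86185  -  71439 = 14746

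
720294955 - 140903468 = 579391487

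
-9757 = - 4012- 5745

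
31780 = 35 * 908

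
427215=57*7495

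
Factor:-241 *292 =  - 2^2 * 73^1* 241^1=-  70372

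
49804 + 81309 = 131113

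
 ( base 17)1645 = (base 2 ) 1101001000000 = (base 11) 505a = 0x1a40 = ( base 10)6720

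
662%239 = 184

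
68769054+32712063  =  101481117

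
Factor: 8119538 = 2^1*7^1*579967^1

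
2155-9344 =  - 7189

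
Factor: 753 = 3^1*251^1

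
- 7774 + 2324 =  - 5450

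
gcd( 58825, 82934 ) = 1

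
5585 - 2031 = 3554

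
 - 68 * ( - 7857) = 534276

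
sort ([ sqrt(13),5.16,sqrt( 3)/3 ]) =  [sqrt( 3 )/3,sqrt(13),5.16 ]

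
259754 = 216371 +43383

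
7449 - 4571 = 2878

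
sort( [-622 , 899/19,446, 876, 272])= [ - 622,899/19,272, 446,  876]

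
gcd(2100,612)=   12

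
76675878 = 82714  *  927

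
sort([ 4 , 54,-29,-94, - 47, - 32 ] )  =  [-94,-47, - 32, - 29,4, 54 ] 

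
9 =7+2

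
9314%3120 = 3074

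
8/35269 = 8/35269 = 0.00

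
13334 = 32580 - 19246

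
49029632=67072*731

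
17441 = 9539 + 7902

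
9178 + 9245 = 18423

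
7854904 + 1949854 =9804758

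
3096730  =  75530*41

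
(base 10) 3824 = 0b111011110000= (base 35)349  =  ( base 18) be8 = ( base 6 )25412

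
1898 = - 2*(-949)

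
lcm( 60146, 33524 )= 2044964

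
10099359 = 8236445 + 1862914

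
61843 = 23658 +38185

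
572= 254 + 318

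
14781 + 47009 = 61790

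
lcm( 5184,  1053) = 67392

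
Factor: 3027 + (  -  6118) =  - 11^1*281^1 = - 3091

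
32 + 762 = 794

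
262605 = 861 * 305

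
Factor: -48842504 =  - 2^3*107^1*57059^1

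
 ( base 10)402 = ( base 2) 110010010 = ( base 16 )192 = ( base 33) c6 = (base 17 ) 16b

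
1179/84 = 14 + 1/28 = 14.04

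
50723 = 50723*1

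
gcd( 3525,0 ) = 3525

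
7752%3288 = 1176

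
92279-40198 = 52081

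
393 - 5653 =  - 5260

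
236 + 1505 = 1741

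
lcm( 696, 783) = 6264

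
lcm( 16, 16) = 16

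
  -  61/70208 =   -  61/70208 = - 0.00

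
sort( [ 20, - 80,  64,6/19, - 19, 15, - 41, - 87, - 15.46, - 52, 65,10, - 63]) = [ - 87, - 80, - 63, - 52, - 41, - 19 , - 15.46,6/19 , 10,  15,20, 64,65 ] 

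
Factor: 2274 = 2^1*3^1*379^1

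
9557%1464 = 773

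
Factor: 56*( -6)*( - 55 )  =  2^4  *3^1  *  5^1*7^1*11^1  =  18480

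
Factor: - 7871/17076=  - 2^(  -  2)*3^( - 1)*17^1*463^1*1423^( - 1)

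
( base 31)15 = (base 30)16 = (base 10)36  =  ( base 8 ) 44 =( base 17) 22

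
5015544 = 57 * 87992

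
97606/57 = 1712  +  22/57 = 1712.39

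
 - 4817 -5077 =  - 9894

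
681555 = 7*97365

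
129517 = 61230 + 68287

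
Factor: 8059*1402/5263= 11298718/5263 = 2^1*19^(-1)*277^( - 1)*701^1*8059^1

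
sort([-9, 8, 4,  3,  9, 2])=[ - 9, 2,3, 4, 8 , 9]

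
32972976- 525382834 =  - 492409858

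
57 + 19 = 76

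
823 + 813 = 1636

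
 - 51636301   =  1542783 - 53179084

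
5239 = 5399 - 160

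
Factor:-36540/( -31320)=2^( - 1)*3^( - 1)*7^1 = 7/6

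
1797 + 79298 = 81095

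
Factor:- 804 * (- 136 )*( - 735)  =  -2^5 * 3^2*5^1*7^2 * 17^1* 67^1 = - 80367840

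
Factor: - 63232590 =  - 2^1 * 3^1*5^1*67^1*163^1*193^1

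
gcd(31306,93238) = 2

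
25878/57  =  454=454.00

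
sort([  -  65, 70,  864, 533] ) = [ - 65, 70 , 533 , 864] 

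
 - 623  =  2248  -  2871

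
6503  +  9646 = 16149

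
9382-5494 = 3888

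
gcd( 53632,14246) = 838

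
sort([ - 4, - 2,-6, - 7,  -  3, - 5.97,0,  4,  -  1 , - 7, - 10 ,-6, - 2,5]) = [  -  10, - 7, - 7, - 6,-6, - 5.97, - 4, -3, - 2, - 2, - 1, 0,4,5]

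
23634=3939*6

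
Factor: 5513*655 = 3611015 = 5^1*37^1*131^1*149^1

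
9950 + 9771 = 19721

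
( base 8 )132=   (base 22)42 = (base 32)2Q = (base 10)90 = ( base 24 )3I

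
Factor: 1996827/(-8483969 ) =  - 3^1*7^1*13^( - 2)*17^( - 1 )*2953^(-1 )*95087^1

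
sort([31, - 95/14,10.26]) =[ - 95/14, 10.26, 31]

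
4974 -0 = 4974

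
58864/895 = 58864/895 = 65.77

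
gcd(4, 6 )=2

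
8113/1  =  8113 = 8113.00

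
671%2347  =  671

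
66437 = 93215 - 26778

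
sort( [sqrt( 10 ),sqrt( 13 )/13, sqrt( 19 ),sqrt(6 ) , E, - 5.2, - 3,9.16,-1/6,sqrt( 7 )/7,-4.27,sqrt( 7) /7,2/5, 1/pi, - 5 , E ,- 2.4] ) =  [ - 5.2,-5, - 4.27,-3,-2.4,-1/6, sqrt( 13 ) /13, 1/pi,sqrt(7 )/7, sqrt( 7)/7, 2/5, sqrt (6) , E,E,sqrt(10),sqrt( 19),9.16 ]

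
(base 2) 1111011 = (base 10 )123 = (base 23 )58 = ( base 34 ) 3L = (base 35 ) 3i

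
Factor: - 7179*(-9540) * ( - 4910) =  - 336274410600=- 2^3*3^3*5^2*53^1*491^1 * 2393^1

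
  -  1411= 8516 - 9927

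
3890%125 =15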